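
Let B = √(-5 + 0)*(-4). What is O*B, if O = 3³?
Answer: -108*I*√5 ≈ -241.5*I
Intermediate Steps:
B = -4*I*√5 (B = √(-5)*(-4) = (I*√5)*(-4) = -4*I*√5 ≈ -8.9443*I)
O = 27
O*B = 27*(-4*I*√5) = -108*I*√5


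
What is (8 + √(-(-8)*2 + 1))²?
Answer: (8 + √17)² ≈ 146.97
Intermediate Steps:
(8 + √(-(-8)*2 + 1))² = (8 + √(-2*(-8) + 1))² = (8 + √(16 + 1))² = (8 + √17)²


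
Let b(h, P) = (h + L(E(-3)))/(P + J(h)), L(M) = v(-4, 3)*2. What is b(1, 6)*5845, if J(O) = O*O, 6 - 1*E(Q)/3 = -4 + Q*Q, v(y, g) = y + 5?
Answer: 2505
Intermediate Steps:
v(y, g) = 5 + y
E(Q) = 30 - 3*Q**2 (E(Q) = 18 - 3*(-4 + Q*Q) = 18 - 3*(-4 + Q**2) = 18 + (12 - 3*Q**2) = 30 - 3*Q**2)
L(M) = 2 (L(M) = (5 - 4)*2 = 1*2 = 2)
J(O) = O**2
b(h, P) = (2 + h)/(P + h**2) (b(h, P) = (h + 2)/(P + h**2) = (2 + h)/(P + h**2))
b(1, 6)*5845 = ((2 + 1)/(6 + 1**2))*5845 = (3/(6 + 1))*5845 = (3/7)*5845 = 2505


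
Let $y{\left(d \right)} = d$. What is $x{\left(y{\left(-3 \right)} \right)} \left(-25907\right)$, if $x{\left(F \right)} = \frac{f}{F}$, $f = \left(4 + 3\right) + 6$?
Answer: $\frac{336791}{3} \approx 1.1226 \cdot 10^{5}$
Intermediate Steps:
$f = 13$ ($f = 7 + 6 = 13$)
$x{\left(F \right)} = \frac{13}{F}$
$x{\left(y{\left(-3 \right)} \right)} \left(-25907\right) = \frac{13}{-3} \left(-25907\right) = 13 \left(- \frac{1}{3}\right) \left(-25907\right) = \left(- \frac{13}{3}\right) \left(-25907\right) = \frac{336791}{3}$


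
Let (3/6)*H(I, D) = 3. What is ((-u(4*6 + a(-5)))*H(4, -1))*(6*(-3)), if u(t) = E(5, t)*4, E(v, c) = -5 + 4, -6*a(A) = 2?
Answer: -432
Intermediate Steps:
a(A) = -1/3 (a(A) = -1/6*2 = -1/3)
E(v, c) = -1
H(I, D) = 6 (H(I, D) = 2*3 = 6)
u(t) = -4 (u(t) = -1*4 = -4)
((-u(4*6 + a(-5)))*H(4, -1))*(6*(-3)) = (-1*(-4)*6)*(6*(-3)) = (4*6)*(-18) = 24*(-18) = -432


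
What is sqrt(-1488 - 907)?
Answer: I*sqrt(2395) ≈ 48.939*I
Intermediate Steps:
sqrt(-1488 - 907) = sqrt(-2395) = I*sqrt(2395)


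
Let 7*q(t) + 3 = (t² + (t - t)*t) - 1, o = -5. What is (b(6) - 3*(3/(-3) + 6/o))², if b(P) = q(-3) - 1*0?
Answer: 65536/1225 ≈ 53.499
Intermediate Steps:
q(t) = -4/7 + t²/7 (q(t) = -3/7 + ((t² + (t - t)*t) - 1)/7 = -3/7 + ((t² + 0*t) - 1)/7 = -3/7 + ((t² + 0) - 1)/7 = -3/7 + (t² - 1)/7 = -3/7 + (-1 + t²)/7 = -3/7 + (-⅐ + t²/7) = -4/7 + t²/7)
b(P) = 5/7 (b(P) = (-4/7 + (⅐)*(-3)²) - 1*0 = (-4/7 + (⅐)*9) + 0 = (-4/7 + 9/7) + 0 = 5/7 + 0 = 5/7)
(b(6) - 3*(3/(-3) + 6/o))² = (5/7 - 3*(3/(-3) + 6/(-5)))² = (5/7 - 3*(3*(-⅓) + 6*(-⅕)))² = (5/7 - 3*(-1 - 6/5))² = (5/7 - 3*(-11/5))² = (5/7 + 33/5)² = (256/35)² = 65536/1225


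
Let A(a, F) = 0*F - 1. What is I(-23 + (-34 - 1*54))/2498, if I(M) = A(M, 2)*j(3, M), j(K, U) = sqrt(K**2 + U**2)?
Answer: -3*sqrt(1370)/2498 ≈ -0.044452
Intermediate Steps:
A(a, F) = -1 (A(a, F) = 0 - 1 = -1)
I(M) = -sqrt(9 + M**2) (I(M) = -sqrt(3**2 + M**2) = -sqrt(9 + M**2))
I(-23 + (-34 - 1*54))/2498 = -sqrt(9 + (-23 + (-34 - 1*54))**2)/2498 = -sqrt(9 + (-23 + (-34 - 54))**2)*(1/2498) = -sqrt(9 + (-23 - 88)**2)*(1/2498) = -sqrt(9 + (-111)**2)*(1/2498) = -sqrt(9 + 12321)*(1/2498) = -sqrt(12330)*(1/2498) = -3*sqrt(1370)*(1/2498) = -3*sqrt(1370)/2498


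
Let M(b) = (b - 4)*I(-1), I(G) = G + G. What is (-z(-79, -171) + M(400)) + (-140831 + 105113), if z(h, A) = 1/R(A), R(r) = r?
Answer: -6243209/171 ≈ -36510.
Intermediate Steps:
I(G) = 2*G
z(h, A) = 1/A
M(b) = 8 - 2*b (M(b) = (b - 4)*(2*(-1)) = (-4 + b)*(-2) = 8 - 2*b)
(-z(-79, -171) + M(400)) + (-140831 + 105113) = (-1/(-171) + (8 - 2*400)) + (-140831 + 105113) = (-1*(-1/171) + (8 - 800)) - 35718 = (1/171 - 792) - 35718 = -135431/171 - 35718 = -6243209/171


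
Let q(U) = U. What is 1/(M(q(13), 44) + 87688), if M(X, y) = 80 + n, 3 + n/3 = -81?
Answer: 1/87516 ≈ 1.1426e-5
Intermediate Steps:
n = -252 (n = -9 + 3*(-81) = -9 - 243 = -252)
M(X, y) = -172 (M(X, y) = 80 - 252 = -172)
1/(M(q(13), 44) + 87688) = 1/(-172 + 87688) = 1/87516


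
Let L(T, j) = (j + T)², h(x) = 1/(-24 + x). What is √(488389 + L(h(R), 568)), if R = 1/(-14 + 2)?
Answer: √67732677269/289 ≈ 900.54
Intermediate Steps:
R = -1/12 (R = 1/(-12) = -1/12 ≈ -0.083333)
L(T, j) = (T + j)²
√(488389 + L(h(R), 568)) = √(488389 + (1/(-24 - 1/12) + 568)²) = √(488389 + (1/(-289/12) + 568)²) = √(488389 + (-12/289 + 568)²) = √(488389 + (164140/289)²) = √(488389 + 26941939600/83521) = √(67732677269/83521) = √67732677269/289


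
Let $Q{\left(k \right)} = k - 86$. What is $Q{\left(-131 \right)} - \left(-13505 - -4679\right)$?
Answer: $8609$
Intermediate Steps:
$Q{\left(k \right)} = -86 + k$
$Q{\left(-131 \right)} - \left(-13505 - -4679\right) = \left(-86 - 131\right) - \left(-13505 - -4679\right) = -217 - \left(-13505 + 4679\right) = -217 - -8826 = -217 + 8826 = 8609$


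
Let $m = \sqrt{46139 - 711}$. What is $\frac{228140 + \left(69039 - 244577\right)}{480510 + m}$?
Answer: $\frac{574449705}{5247495788} - \frac{2391 \sqrt{11357}}{5247495788} \approx 0.10942$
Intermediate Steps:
$m = 2 \sqrt{11357}$ ($m = \sqrt{45428} = 2 \sqrt{11357} \approx 213.14$)
$\frac{228140 + \left(69039 - 244577\right)}{480510 + m} = \frac{228140 + \left(69039 - 244577\right)}{480510 + 2 \sqrt{11357}} = \frac{228140 - 175538}{480510 + 2 \sqrt{11357}} = \frac{52602}{480510 + 2 \sqrt{11357}}$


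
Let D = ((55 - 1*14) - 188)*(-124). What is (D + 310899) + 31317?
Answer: 360444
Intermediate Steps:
D = 18228 (D = ((55 - 14) - 188)*(-124) = (41 - 188)*(-124) = -147*(-124) = 18228)
(D + 310899) + 31317 = (18228 + 310899) + 31317 = 329127 + 31317 = 360444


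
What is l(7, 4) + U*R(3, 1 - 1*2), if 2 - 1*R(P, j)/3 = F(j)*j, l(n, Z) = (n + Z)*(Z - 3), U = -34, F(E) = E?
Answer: -91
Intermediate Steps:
l(n, Z) = (-3 + Z)*(Z + n) (l(n, Z) = (Z + n)*(-3 + Z) = (-3 + Z)*(Z + n))
R(P, j) = 6 - 3*j**2 (R(P, j) = 6 - 3*j*j = 6 - 3*j**2)
l(7, 4) + U*R(3, 1 - 1*2) = (4**2 - 3*4 - 3*7 + 4*7) - 34*(6 - 3*(1 - 1*2)**2) = (16 - 12 - 21 + 28) - 34*(6 - 3*(1 - 2)**2) = 11 - 34*(6 - 3*(-1)**2) = 11 - 34*(6 - 3*1) = 11 - 34*(6 - 3) = 11 - 34*3 = 11 - 102 = -91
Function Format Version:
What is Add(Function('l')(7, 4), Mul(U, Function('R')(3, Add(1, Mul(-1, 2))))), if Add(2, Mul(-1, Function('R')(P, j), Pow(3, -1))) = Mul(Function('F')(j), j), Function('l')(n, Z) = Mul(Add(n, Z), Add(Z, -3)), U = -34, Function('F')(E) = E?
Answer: -91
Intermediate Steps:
Function('l')(n, Z) = Mul(Add(-3, Z), Add(Z, n)) (Function('l')(n, Z) = Mul(Add(Z, n), Add(-3, Z)) = Mul(Add(-3, Z), Add(Z, n)))
Function('R')(P, j) = Add(6, Mul(-3, Pow(j, 2))) (Function('R')(P, j) = Add(6, Mul(-3, Mul(j, j))) = Add(6, Mul(-3, Pow(j, 2))))
Add(Function('l')(7, 4), Mul(U, Function('R')(3, Add(1, Mul(-1, 2))))) = Add(Add(Pow(4, 2), Mul(-3, 4), Mul(-3, 7), Mul(4, 7)), Mul(-34, Add(6, Mul(-3, Pow(Add(1, Mul(-1, 2)), 2))))) = Add(Add(16, -12, -21, 28), Mul(-34, Add(6, Mul(-3, Pow(Add(1, -2), 2))))) = Add(11, Mul(-34, Add(6, Mul(-3, Pow(-1, 2))))) = Add(11, Mul(-34, Add(6, Mul(-3, 1)))) = Add(11, Mul(-34, Add(6, -3))) = Add(11, Mul(-34, 3)) = Add(11, -102) = -91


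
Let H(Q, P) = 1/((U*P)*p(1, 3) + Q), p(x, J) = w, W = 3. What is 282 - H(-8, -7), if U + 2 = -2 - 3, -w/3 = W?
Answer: 126619/449 ≈ 282.00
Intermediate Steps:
w = -9 (w = -3*3 = -9)
p(x, J) = -9
U = -7 (U = -2 + (-2 - 3) = -2 - 5 = -7)
H(Q, P) = 1/(Q + 63*P) (H(Q, P) = 1/(-7*P*(-9) + Q) = 1/(63*P + Q) = 1/(Q + 63*P))
282 - H(-8, -7) = 282 - 1/(-8 + 63*(-7)) = 282 - 1/(-8 - 441) = 282 - 1/(-449) = 282 - 1*(-1/449) = 282 + 1/449 = 126619/449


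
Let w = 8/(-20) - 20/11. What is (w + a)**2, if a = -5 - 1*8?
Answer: 700569/3025 ≈ 231.59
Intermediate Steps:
a = -13 (a = -5 - 8 = -13)
w = -122/55 (w = 8*(-1/20) - 20*1/11 = -2/5 - 20/11 = -122/55 ≈ -2.2182)
(w + a)**2 = (-122/55 - 13)**2 = (-837/55)**2 = 700569/3025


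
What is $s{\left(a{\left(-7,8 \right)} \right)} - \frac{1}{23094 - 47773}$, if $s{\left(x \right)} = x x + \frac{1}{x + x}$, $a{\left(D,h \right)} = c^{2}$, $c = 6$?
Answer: $\frac{2302871599}{1776888} \approx 1296.0$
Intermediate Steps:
$a{\left(D,h \right)} = 36$ ($a{\left(D,h \right)} = 6^{2} = 36$)
$s{\left(x \right)} = x^{2} + \frac{1}{2 x}$
$s{\left(a{\left(-7,8 \right)} \right)} - \frac{1}{23094 - 47773} = \frac{\frac{1}{2} + 36^{3}}{36} - \frac{1}{23094 - 47773} = \frac{\frac{1}{2} + 46656}{36} - \frac{1}{-24679} = \frac{1}{36} \cdot \frac{93313}{2} - - \frac{1}{24679} = \frac{93313}{72} + \frac{1}{24679} = \frac{2302871599}{1776888}$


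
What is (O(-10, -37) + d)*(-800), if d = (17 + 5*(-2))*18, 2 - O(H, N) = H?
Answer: -110400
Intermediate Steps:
O(H, N) = 2 - H
d = 126 (d = (17 - 10)*18 = 7*18 = 126)
(O(-10, -37) + d)*(-800) = ((2 - 1*(-10)) + 126)*(-800) = ((2 + 10) + 126)*(-800) = (12 + 126)*(-800) = 138*(-800) = -110400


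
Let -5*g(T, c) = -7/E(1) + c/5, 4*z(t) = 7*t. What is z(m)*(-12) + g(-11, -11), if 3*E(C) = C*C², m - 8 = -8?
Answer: 116/25 ≈ 4.6400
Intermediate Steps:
m = 0 (m = 8 - 8 = 0)
z(t) = 7*t/4 (z(t) = (7*t)/4 = 7*t/4)
E(C) = C³/3 (E(C) = (C*C²)/3 = C³/3)
g(T, c) = 21/5 - c/25 (g(T, c) = -(-7/((⅓)*1³) + c/5)/5 = -(-7/((⅓)*1) + c*(⅕))/5 = -(-7/⅓ + c/5)/5 = -(-7*3 + c/5)/5 = -(-21 + c/5)/5 = 21/5 - c/25)
z(m)*(-12) + g(-11, -11) = ((7/4)*0)*(-12) + (21/5 - 1/25*(-11)) = 0*(-12) + (21/5 + 11/25) = 0 + 116/25 = 116/25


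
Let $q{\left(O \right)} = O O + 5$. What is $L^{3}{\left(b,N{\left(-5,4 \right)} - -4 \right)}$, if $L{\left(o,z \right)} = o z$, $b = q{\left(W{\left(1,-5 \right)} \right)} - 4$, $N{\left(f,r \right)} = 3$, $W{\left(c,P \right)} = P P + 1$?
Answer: $106429035419$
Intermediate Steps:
$W{\left(c,P \right)} = 1 + P^{2}$ ($W{\left(c,P \right)} = P^{2} + 1 = 1 + P^{2}$)
$q{\left(O \right)} = 5 + O^{2}$ ($q{\left(O \right)} = O^{2} + 5 = 5 + O^{2}$)
$b = 677$ ($b = \left(5 + \left(1 + \left(-5\right)^{2}\right)^{2}\right) - 4 = \left(5 + \left(1 + 25\right)^{2}\right) - 4 = \left(5 + 26^{2}\right) - 4 = \left(5 + 676\right) - 4 = 681 - 4 = 677$)
$L^{3}{\left(b,N{\left(-5,4 \right)} - -4 \right)} = \left(677 \left(3 - -4\right)\right)^{3} = \left(677 \left(3 + 4\right)\right)^{3} = \left(677 \cdot 7\right)^{3} = 4739^{3} = 106429035419$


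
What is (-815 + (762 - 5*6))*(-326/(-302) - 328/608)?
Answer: -514351/11476 ≈ -44.820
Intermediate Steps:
(-815 + (762 - 5*6))*(-326/(-302) - 328/608) = (-815 + (762 - 30))*(-326*(-1/302) - 328*1/608) = (-815 + (762 - 1*30))*(163/151 - 41/76) = (-815 + (762 - 30))*(6197/11476) = (-815 + 732)*(6197/11476) = -83*6197/11476 = -514351/11476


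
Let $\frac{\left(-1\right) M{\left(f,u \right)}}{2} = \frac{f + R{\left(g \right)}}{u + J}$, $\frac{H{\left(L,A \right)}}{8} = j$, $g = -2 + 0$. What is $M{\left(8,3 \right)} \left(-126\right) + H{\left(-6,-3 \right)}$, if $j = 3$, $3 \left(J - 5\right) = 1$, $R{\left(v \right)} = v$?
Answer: $\frac{5136}{25} \approx 205.44$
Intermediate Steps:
$g = -2$
$J = \frac{16}{3}$ ($J = 5 + \frac{1}{3} \cdot 1 = 5 + \frac{1}{3} = \frac{16}{3} \approx 5.3333$)
$H{\left(L,A \right)} = 24$ ($H{\left(L,A \right)} = 8 \cdot 3 = 24$)
$M{\left(f,u \right)} = - \frac{2 \left(-2 + f\right)}{\frac{16}{3} + u}$ ($M{\left(f,u \right)} = - 2 \frac{f - 2}{u + \frac{16}{3}} = - 2 \frac{-2 + f}{\frac{16}{3} + u} = - \frac{2 \left(-2 + f\right)}{\frac{16}{3} + u}$)
$M{\left(8,3 \right)} \left(-126\right) + H{\left(-6,-3 \right)} = \frac{6 \left(2 - 8\right)}{16 + 3 \cdot 3} \left(-126\right) + 24 = \frac{6 \left(2 - 8\right)}{16 + 9} \left(-126\right) + 24 = 6 \cdot \frac{1}{25} \left(-6\right) \left(-126\right) + 24 = \left(- \frac{36}{25}\right) \left(-126\right) + 24 = \frac{4536}{25} + 24 = \frac{5136}{25}$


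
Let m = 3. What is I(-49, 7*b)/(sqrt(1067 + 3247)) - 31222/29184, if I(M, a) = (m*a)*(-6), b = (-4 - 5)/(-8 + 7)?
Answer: -15611/14592 - 189*sqrt(4314)/719 ≈ -18.335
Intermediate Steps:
b = 9 (b = -9/(-1) = -9*(-1) = 9)
I(M, a) = -18*a (I(M, a) = (3*a)*(-6) = -18*a)
I(-49, 7*b)/(sqrt(1067 + 3247)) - 31222/29184 = (-126*9)/(sqrt(1067 + 3247)) - 31222/29184 = (-18*63)/(sqrt(4314)) - 31222*1/29184 = -189*sqrt(4314)/719 - 15611/14592 = -15611/14592 - 189*sqrt(4314)/719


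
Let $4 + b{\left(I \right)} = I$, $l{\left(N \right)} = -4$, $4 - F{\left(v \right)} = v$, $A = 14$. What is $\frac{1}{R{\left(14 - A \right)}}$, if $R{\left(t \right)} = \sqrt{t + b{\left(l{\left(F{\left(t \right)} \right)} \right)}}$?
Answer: $- \frac{i \sqrt{2}}{4} \approx - 0.35355 i$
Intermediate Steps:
$F{\left(v \right)} = 4 - v$
$b{\left(I \right)} = -4 + I$
$R{\left(t \right)} = \sqrt{-8 + t}$ ($R{\left(t \right)} = \sqrt{t - 8} = \sqrt{-8 + t}$)
$\frac{1}{R{\left(14 - A \right)}} = \frac{1}{\sqrt{-8 + \left(14 - 14\right)}} = \frac{1}{\sqrt{-8 + 0}} = \frac{1}{\sqrt{-8}} = \frac{1}{2 i \sqrt{2}} = - \frac{i \sqrt{2}}{4}$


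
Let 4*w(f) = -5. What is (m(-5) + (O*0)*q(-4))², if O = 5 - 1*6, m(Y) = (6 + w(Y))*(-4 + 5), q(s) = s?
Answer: 361/16 ≈ 22.563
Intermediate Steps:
w(f) = -5/4 (w(f) = (¼)*(-5) = -5/4)
m(Y) = 19/4 (m(Y) = (6 - 5/4)*(-4 + 5) = (19/4)*1 = 19/4)
O = -1 (O = 5 - 6 = -1)
(m(-5) + (O*0)*q(-4))² = (19/4 - 1*0*(-4))² = (19/4 + 0*(-4))² = (19/4 + 0)² = (19/4)² = 361/16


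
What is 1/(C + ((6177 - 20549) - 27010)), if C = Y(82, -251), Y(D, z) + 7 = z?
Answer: -1/41640 ≈ -2.4015e-5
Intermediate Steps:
Y(D, z) = -7 + z
C = -258 (C = -7 - 251 = -258)
1/(C + ((6177 - 20549) - 27010)) = 1/(-258 + ((6177 - 20549) - 27010)) = 1/(-258 + (-14372 - 27010)) = 1/(-258 - 41382) = 1/(-41640) = -1/41640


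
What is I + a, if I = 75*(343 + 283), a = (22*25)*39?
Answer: 68400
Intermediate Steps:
a = 21450 (a = 550*39 = 21450)
I = 46950 (I = 75*626 = 46950)
I + a = 46950 + 21450 = 68400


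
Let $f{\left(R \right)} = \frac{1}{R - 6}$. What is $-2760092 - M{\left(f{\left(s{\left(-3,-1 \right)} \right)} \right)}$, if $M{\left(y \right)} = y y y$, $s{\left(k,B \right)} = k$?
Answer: $- \frac{2012107067}{729} \approx -2.7601 \cdot 10^{6}$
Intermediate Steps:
$f{\left(R \right)} = \frac{1}{-6 + R}$
$M{\left(y \right)} = y^{3}$ ($M{\left(y \right)} = y^{2} y = y^{3}$)
$-2760092 - M{\left(f{\left(s{\left(-3,-1 \right)} \right)} \right)} = -2760092 - \left(\frac{1}{-6 - 3}\right)^{3} = -2760092 - \left(\frac{1}{-9}\right)^{3} = -2760092 - \left(- \frac{1}{9}\right)^{3} = -2760092 - - \frac{1}{729} = -2760092 + \frac{1}{729} = - \frac{2012107067}{729}$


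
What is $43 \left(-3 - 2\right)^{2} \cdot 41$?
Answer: $44075$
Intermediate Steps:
$43 \left(-3 - 2\right)^{2} \cdot 41 = 43 \left(-5\right)^{2} \cdot 41 = 43 \cdot 25 \cdot 41 = 1075 \cdot 41 = 44075$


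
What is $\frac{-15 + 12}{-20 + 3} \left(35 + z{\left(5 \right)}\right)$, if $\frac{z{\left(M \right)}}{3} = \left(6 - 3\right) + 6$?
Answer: $\frac{186}{17} \approx 10.941$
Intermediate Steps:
$z{\left(M \right)} = 27$ ($z{\left(M \right)} = 3 \left(\left(6 - 3\right) + 6\right) = 3 \left(3 + 6\right) = 3 \cdot 9 = 27$)
$\frac{-15 + 12}{-20 + 3} \left(35 + z{\left(5 \right)}\right) = \frac{-15 + 12}{-20 + 3} \left(35 + 27\right) = - \frac{3}{-17} \cdot 62 = \left(-3\right) \left(- \frac{1}{17}\right) 62 = \frac{3}{17} \cdot 62 = \frac{186}{17}$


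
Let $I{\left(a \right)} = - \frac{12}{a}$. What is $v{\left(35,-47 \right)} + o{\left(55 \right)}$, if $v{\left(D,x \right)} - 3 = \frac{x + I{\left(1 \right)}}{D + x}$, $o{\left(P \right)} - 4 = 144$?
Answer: $\frac{1871}{12} \approx 155.92$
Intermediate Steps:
$o{\left(P \right)} = 148$ ($o{\left(P \right)} = 4 + 144 = 148$)
$v{\left(D,x \right)} = 3 + \frac{-12 + x}{D + x}$ ($v{\left(D,x \right)} = 3 + \frac{x - \frac{12}{1}}{D + x} = 3 + \frac{x - 12}{D + x} = 3 + \frac{-12 + x}{D + x}$)
$v{\left(35,-47 \right)} + o{\left(55 \right)} = \frac{-12 + 3 \cdot 35 + 4 \left(-47\right)}{35 - 47} + 148 = \frac{-12 + 105 - 188}{-12} + 148 = \left(- \frac{1}{12}\right) \left(-95\right) + 148 = \frac{95}{12} + 148 = \frac{1871}{12}$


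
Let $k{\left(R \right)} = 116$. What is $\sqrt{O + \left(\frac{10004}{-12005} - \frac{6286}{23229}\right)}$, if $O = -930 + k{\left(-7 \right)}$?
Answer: $\frac{2 i \sqrt{733337143788070}}{1897035} \approx 28.55 i$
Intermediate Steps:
$O = -814$ ($O = -930 + 116 = -814$)
$\sqrt{O + \left(\frac{10004}{-12005} - \frac{6286}{23229}\right)} = \sqrt{-814 + \left(\frac{10004}{-12005} - \frac{6286}{23229}\right)} = \sqrt{-814 + \left(10004 \left(- \frac{1}{12005}\right) - \frac{6286}{23229}\right)} = \sqrt{-814 - \frac{307846346}{278864145}} = \sqrt{- \frac{227303260376}{278864145}} = \frac{2 i \sqrt{733337143788070}}{1897035}$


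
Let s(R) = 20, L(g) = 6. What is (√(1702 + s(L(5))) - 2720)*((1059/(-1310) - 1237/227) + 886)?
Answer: -71157636304/29737 + 261608957*√1722/297370 ≈ -2.3564e+6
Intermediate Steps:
(√(1702 + s(L(5))) - 2720)*((1059/(-1310) - 1237/227) + 886) = (√(1702 + 20) - 2720)*((1059/(-1310) - 1237/227) + 886) = (√1722 - 2720)*((1059*(-1/1310) - 1237*1/227) + 886) = (-2720 + √1722)*((-1059/1310 - 1237/227) + 886) = (-2720 + √1722)*(-1860863/297370 + 886) = (-2720 + √1722)*(261608957/297370) = -71157636304/29737 + 261608957*√1722/297370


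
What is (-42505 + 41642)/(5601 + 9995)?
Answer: -863/15596 ≈ -0.055335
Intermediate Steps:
(-42505 + 41642)/(5601 + 9995) = -863/15596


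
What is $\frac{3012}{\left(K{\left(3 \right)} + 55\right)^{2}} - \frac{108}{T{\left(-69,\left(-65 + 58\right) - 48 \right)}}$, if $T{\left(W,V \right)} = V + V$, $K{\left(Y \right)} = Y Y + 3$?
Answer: $\frac{408066}{246895} \approx 1.6528$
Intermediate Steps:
$K{\left(Y \right)} = 3 + Y^{2}$ ($K{\left(Y \right)} = Y^{2} + 3 = 3 + Y^{2}$)
$T{\left(W,V \right)} = 2 V$
$\frac{3012}{\left(K{\left(3 \right)} + 55\right)^{2}} - \frac{108}{T{\left(-69,\left(-65 + 58\right) - 48 \right)}} = \frac{3012}{\left(\left(3 + 3^{2}\right) + 55\right)^{2}} - \frac{108}{2 \left(\left(-65 + 58\right) - 48\right)} = \frac{3012}{\left(\left(3 + 9\right) + 55\right)^{2}} - \frac{108}{2 \left(-7 - 48\right)} = \frac{3012}{\left(12 + 55\right)^{2}} - \frac{108}{2 \left(-55\right)} = \frac{3012}{67^{2}} - \frac{108}{-110} = \frac{3012}{4489} - - \frac{54}{55} = 3012 \cdot \frac{1}{4489} + \frac{54}{55} = \frac{3012}{4489} + \frac{54}{55} = \frac{408066}{246895}$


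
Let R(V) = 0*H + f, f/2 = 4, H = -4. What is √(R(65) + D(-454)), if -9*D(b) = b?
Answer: √526/3 ≈ 7.6449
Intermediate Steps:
f = 8 (f = 2*4 = 8)
D(b) = -b/9
R(V) = 8 (R(V) = 0*(-4) + 8 = 0 + 8 = 8)
√(R(65) + D(-454)) = √(8 - ⅑*(-454)) = √(8 + 454/9) = √(526/9) = √526/3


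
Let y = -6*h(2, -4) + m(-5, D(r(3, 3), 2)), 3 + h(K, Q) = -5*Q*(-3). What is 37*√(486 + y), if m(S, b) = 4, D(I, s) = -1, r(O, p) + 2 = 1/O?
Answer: 74*√217 ≈ 1090.1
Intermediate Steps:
r(O, p) = -2 + 1/O
h(K, Q) = -3 + 15*Q (h(K, Q) = -3 - 5*Q*(-3) = -3 + 15*Q)
y = 382 (y = -6*(-3 + 15*(-4)) + 4 = -6*(-3 - 60) + 4 = -6*(-63) + 4 = 378 + 4 = 382)
37*√(486 + y) = 37*√(486 + 382) = 37*√868 = 37*(2*√217) = 74*√217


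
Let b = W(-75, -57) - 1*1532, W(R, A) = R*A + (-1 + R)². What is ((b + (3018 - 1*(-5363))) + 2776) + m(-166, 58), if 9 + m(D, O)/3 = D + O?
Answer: 19325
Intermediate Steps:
W(R, A) = (-1 + R)² + A*R (W(R, A) = A*R + (-1 + R)² = (-1 + R)² + A*R)
m(D, O) = -27 + 3*D + 3*O (m(D, O) = -27 + 3*(D + O) = -27 + (3*D + 3*O) = -27 + 3*D + 3*O)
b = 8519 (b = ((-1 - 75)² - 57*(-75)) - 1*1532 = ((-76)² + 4275) - 1532 = (5776 + 4275) - 1532 = 10051 - 1532 = 8519)
((b + (3018 - 1*(-5363))) + 2776) + m(-166, 58) = ((8519 + (3018 - 1*(-5363))) + 2776) + (-27 + 3*(-166) + 3*58) = ((8519 + (3018 + 5363)) + 2776) + (-27 - 498 + 174) = ((8519 + 8381) + 2776) - 351 = (16900 + 2776) - 351 = 19676 - 351 = 19325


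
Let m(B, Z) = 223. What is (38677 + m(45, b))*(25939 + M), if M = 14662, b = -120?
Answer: 1579378900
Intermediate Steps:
(38677 + m(45, b))*(25939 + M) = (38677 + 223)*(25939 + 14662) = 38900*40601 = 1579378900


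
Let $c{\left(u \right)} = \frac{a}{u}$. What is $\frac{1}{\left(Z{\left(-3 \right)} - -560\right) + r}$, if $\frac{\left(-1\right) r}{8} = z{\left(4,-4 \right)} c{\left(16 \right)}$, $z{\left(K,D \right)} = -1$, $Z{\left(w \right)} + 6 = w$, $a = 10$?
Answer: $\frac{1}{556} \approx 0.0017986$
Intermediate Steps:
$Z{\left(w \right)} = -6 + w$
$c{\left(u \right)} = \frac{10}{u}$
$r = 5$ ($r = - 8 \left(- \frac{10}{16}\right) = - 8 \left(\left(-1\right) \frac{5}{8}\right) = \left(-8\right) \left(- \frac{5}{8}\right) = 5$)
$\frac{1}{\left(Z{\left(-3 \right)} - -560\right) + r} = \frac{1}{\left(\left(-6 - 3\right) - -560\right) + 5} = \frac{1}{\left(-9 + 560\right) + 5} = \frac{1}{551 + 5} = \frac{1}{556}$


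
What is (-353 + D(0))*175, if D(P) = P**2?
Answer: -61775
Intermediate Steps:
(-353 + D(0))*175 = (-353 + 0**2)*175 = (-353 + 0)*175 = -353*175 = -61775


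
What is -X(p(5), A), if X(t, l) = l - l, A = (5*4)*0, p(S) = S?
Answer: 0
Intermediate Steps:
A = 0 (A = 20*0 = 0)
X(t, l) = 0
-X(p(5), A) = -1*0 = 0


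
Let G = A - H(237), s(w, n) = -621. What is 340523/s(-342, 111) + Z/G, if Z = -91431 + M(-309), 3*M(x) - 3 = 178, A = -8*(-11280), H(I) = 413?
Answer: -30644900705/55782567 ≈ -549.36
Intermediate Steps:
A = 90240
M(x) = 181/3 (M(x) = 1 + (⅓)*178 = 1 + 178/3 = 181/3)
G = 89827 (G = 90240 - 1*413 = 90240 - 413 = 89827)
Z = -274112/3 (Z = -91431 + 181/3 = -274112/3 ≈ -91371.)
340523/s(-342, 111) + Z/G = 340523/(-621) - 274112/3/89827 = 340523*(-1/621) - 274112/3*1/89827 = -340523/621 - 274112/269481 = -30644900705/55782567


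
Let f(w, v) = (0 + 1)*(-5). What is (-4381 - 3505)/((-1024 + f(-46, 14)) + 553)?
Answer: 3943/238 ≈ 16.567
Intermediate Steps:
f(w, v) = -5 (f(w, v) = 1*(-5) = -5)
(-4381 - 3505)/((-1024 + f(-46, 14)) + 553) = (-4381 - 3505)/((-1024 - 5) + 553) = -7886/(-1029 + 553) = -7886/(-476) = -7886*(-1/476) = 3943/238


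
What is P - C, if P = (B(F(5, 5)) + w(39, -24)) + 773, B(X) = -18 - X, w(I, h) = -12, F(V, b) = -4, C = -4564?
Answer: 5311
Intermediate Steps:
P = 747 (P = ((-18 - 1*(-4)) - 12) + 773 = ((-18 + 4) - 12) + 773 = (-14 - 12) + 773 = -26 + 773 = 747)
P - C = 747 - 1*(-4564) = 747 + 4564 = 5311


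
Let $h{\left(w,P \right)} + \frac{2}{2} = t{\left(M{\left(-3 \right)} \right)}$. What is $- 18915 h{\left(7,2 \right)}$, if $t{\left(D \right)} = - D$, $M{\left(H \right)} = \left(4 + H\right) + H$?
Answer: $-18915$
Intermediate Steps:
$M{\left(H \right)} = 4 + 2 H$
$h{\left(w,P \right)} = 1$ ($h{\left(w,P \right)} = -1 - \left(4 + 2 \left(-3\right)\right) = -1 - \left(4 - 6\right) = -1 - -2 = -1 + 2 = 1$)
$- 18915 h{\left(7,2 \right)} = \left(-18915\right) 1 = -18915$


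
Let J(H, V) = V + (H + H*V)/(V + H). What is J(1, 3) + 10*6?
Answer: 64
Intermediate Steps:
J(H, V) = V + (H + H*V)/(H + V)
J(1, 3) + 10*6 = (1 + 3**2 + 2*1*3)/(1 + 3) + 10*6 = (1 + 9 + 6)/4 + 60 = (1/4)*16 + 60 = 4 + 60 = 64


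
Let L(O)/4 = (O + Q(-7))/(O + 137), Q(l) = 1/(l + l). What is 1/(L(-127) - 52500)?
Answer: -35/1839279 ≈ -1.9029e-5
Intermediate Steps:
Q(l) = 1/(2*l)
L(O) = 4*(-1/14 + O)/(137 + O) (L(O) = 4*((O + (½)/(-7))/(O + 137)) = 4*((O + (½)*(-⅐))/(137 + O)) = 4*((O - 1/14)/(137 + O)) = 4*((-1/14 + O)/(137 + O)) = 4*(-1/14 + O)/(137 + O))
1/(L(-127) - 52500) = 1/(2*(-1 + 14*(-127))/(7*(137 - 127)) - 52500) = 1/((2/7)*(-1 - 1778)/10 - 52500) = 1/((2/7)*(⅒)*(-1779) - 52500) = 1/(-1779/35 - 52500) = 1/(-1839279/35) = -35/1839279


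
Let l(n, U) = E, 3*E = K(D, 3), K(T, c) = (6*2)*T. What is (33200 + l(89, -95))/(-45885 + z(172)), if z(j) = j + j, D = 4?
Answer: -33216/45541 ≈ -0.72936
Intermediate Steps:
K(T, c) = 12*T
z(j) = 2*j
E = 16 (E = (12*4)/3 = (1/3)*48 = 16)
l(n, U) = 16
(33200 + l(89, -95))/(-45885 + z(172)) = (33200 + 16)/(-45885 + 2*172) = 33216/(-45885 + 344) = 33216/(-45541) = 33216*(-1/45541) = -33216/45541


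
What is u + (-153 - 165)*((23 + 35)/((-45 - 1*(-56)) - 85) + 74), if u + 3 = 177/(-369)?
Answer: -105975662/4551 ≈ -23286.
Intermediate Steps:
u = -428/123 (u = -3 + 177/(-369) = -3 + 177*(-1/369) = -3 - 59/123 = -428/123 ≈ -3.4797)
u + (-153 - 165)*((23 + 35)/((-45 - 1*(-56)) - 85) + 74) = -428/123 + (-153 - 165)*((23 + 35)/((-45 - 1*(-56)) - 85) + 74) = -428/123 - 318*(58/((-45 + 56) - 85) + 74) = -428/123 - 318*(58/(11 - 85) + 74) = -428/123 - 318*(58/(-74) + 74) = -428/123 - 318*(58*(-1/74) + 74) = -428/123 - 318*(-29/37 + 74) = -428/123 - 318*2709/37 = -428/123 - 861462/37 = -105975662/4551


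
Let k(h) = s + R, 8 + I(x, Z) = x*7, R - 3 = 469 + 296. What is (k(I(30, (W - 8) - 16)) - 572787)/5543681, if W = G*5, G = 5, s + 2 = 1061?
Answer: -43920/426437 ≈ -0.10299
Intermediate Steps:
R = 768 (R = 3 + (469 + 296) = 3 + 765 = 768)
s = 1059 (s = -2 + 1061 = 1059)
W = 25 (W = 5*5 = 25)
I(x, Z) = -8 + 7*x (I(x, Z) = -8 + x*7 = -8 + 7*x)
k(h) = 1827 (k(h) = 1059 + 768 = 1827)
(k(I(30, (W - 8) - 16)) - 572787)/5543681 = (1827 - 572787)/5543681 = -570960*1/5543681 = -43920/426437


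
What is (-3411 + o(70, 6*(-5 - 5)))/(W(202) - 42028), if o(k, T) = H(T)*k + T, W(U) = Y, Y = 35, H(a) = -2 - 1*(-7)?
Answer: 3121/41993 ≈ 0.074322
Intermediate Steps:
H(a) = 5 (H(a) = -2 + 7 = 5)
W(U) = 35
o(k, T) = T + 5*k (o(k, T) = 5*k + T = T + 5*k)
(-3411 + o(70, 6*(-5 - 5)))/(W(202) - 42028) = (-3411 + (6*(-5 - 5) + 5*70))/(35 - 42028) = (-3411 + (6*(-10) + 350))/(-41993) = (-3411 + (-60 + 350))*(-1/41993) = (-3411 + 290)*(-1/41993) = -3121*(-1/41993) = 3121/41993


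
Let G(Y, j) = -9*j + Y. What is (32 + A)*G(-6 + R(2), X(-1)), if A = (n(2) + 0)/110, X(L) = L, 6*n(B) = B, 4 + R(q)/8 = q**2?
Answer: 10561/110 ≈ 96.009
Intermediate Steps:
R(q) = -32 + 8*q**2
n(B) = B/6
G(Y, j) = Y - 9*j
A = 1/330 (A = ((1/6)*2 + 0)/110 = (1/3 + 0)*(1/110) = (1/3)*(1/110) = 1/330 ≈ 0.0030303)
(32 + A)*G(-6 + R(2), X(-1)) = (32 + 1/330)*((-6 + (-32 + 8*2**2)) - 9*(-1)) = 10561*((-6 + (-32 + 8*4)) + 9)/330 = 10561*((-6 + (-32 + 32)) + 9)/330 = 10561*((-6 + 0) + 9)/330 = 10561*(-6 + 9)/330 = (10561/330)*3 = 10561/110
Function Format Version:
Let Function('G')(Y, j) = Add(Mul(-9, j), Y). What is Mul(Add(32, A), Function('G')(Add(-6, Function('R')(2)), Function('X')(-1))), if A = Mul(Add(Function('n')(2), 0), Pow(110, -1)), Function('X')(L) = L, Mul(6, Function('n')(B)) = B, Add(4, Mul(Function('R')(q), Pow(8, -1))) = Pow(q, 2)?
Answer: Rational(10561, 110) ≈ 96.009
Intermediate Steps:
Function('R')(q) = Add(-32, Mul(8, Pow(q, 2)))
Function('n')(B) = Mul(Rational(1, 6), B)
Function('G')(Y, j) = Add(Y, Mul(-9, j))
A = Rational(1, 330) (A = Mul(Add(Mul(Rational(1, 6), 2), 0), Pow(110, -1)) = Mul(Add(Rational(1, 3), 0), Rational(1, 110)) = Mul(Rational(1, 3), Rational(1, 110)) = Rational(1, 330) ≈ 0.0030303)
Mul(Add(32, A), Function('G')(Add(-6, Function('R')(2)), Function('X')(-1))) = Mul(Add(32, Rational(1, 330)), Add(Add(-6, Add(-32, Mul(8, Pow(2, 2)))), Mul(-9, -1))) = Mul(Rational(10561, 330), Add(Add(-6, Add(-32, Mul(8, 4))), 9)) = Mul(Rational(10561, 330), Add(Add(-6, Add(-32, 32)), 9)) = Mul(Rational(10561, 330), Add(Add(-6, 0), 9)) = Mul(Rational(10561, 330), Add(-6, 9)) = Mul(Rational(10561, 330), 3) = Rational(10561, 110)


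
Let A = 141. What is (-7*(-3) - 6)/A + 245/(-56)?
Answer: -1605/376 ≈ -4.2686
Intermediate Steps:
(-7*(-3) - 6)/A + 245/(-56) = (-7*(-3) - 6)/141 + 245/(-56) = (21 - 6)*(1/141) + 245*(-1/56) = 15*(1/141) - 35/8 = 5/47 - 35/8 = -1605/376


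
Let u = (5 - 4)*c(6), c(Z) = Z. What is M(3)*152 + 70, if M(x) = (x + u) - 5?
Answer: 678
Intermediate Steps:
u = 6 (u = (5 - 4)*6 = 1*6 = 6)
M(x) = 1 + x (M(x) = (x + 6) - 5 = (6 + x) - 5 = 1 + x)
M(3)*152 + 70 = (1 + 3)*152 + 70 = 4*152 + 70 = 608 + 70 = 678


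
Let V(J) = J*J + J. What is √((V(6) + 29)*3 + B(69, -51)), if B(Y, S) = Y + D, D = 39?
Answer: √321 ≈ 17.916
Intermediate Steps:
V(J) = J + J² (V(J) = J² + J = J + J²)
B(Y, S) = 39 + Y (B(Y, S) = Y + 39 = 39 + Y)
√((V(6) + 29)*3 + B(69, -51)) = √((6*(1 + 6) + 29)*3 + (39 + 69)) = √((6*7 + 29)*3 + 108) = √((42 + 29)*3 + 108) = √(71*3 + 108) = √(213 + 108) = √321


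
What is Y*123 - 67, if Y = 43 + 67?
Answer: 13463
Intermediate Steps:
Y = 110
Y*123 - 67 = 110*123 - 67 = 13530 - 67 = 13463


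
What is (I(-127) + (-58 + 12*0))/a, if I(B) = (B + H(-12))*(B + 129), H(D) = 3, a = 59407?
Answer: -306/59407 ≈ -0.0051509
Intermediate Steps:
I(B) = (3 + B)*(129 + B) (I(B) = (B + 3)*(B + 129) = (3 + B)*(129 + B))
(I(-127) + (-58 + 12*0))/a = ((387 + (-127)**2 + 132*(-127)) + (-58 + 12*0))/59407 = ((387 + 16129 - 16764) + (-58 + 0))*(1/59407) = (-248 - 58)*(1/59407) = -306*1/59407 = -306/59407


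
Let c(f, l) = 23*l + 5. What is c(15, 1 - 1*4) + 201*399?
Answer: 80135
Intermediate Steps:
c(f, l) = 5 + 23*l
c(15, 1 - 1*4) + 201*399 = (5 + 23*(1 - 1*4)) + 201*399 = (5 + 23*(1 - 4)) + 80199 = (5 + 23*(-3)) + 80199 = (5 - 69) + 80199 = -64 + 80199 = 80135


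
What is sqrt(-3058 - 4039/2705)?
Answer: I*sqrt(22386387945)/2705 ≈ 55.313*I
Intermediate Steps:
sqrt(-3058 - 4039/2705) = sqrt(-8275929/2705) = I*sqrt(22386387945)/2705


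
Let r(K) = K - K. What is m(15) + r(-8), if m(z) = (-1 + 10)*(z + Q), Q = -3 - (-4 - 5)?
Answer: 189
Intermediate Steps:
Q = 6 (Q = -3 - 1*(-9) = -3 + 9 = 6)
r(K) = 0
m(z) = 54 + 9*z (m(z) = (-1 + 10)*(z + 6) = 9*(6 + z) = 54 + 9*z)
m(15) + r(-8) = (54 + 9*15) + 0 = (54 + 135) + 0 = 189 + 0 = 189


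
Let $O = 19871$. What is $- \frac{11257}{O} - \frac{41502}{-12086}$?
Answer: $\frac{344317070}{120080453} \approx 2.8674$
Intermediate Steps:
$- \frac{11257}{O} - \frac{41502}{-12086} = - \frac{11257}{19871} - \frac{41502}{-12086} = \left(-11257\right) \frac{1}{19871} - - \frac{20751}{6043} = - \frac{11257}{19871} + \frac{20751}{6043} = \frac{344317070}{120080453}$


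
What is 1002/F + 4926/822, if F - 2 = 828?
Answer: 409352/56855 ≈ 7.1999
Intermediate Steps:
F = 830 (F = 2 + 828 = 830)
1002/F + 4926/822 = 1002/830 + 4926/822 = 1002*(1/830) + 4926*(1/822) = 501/415 + 821/137 = 409352/56855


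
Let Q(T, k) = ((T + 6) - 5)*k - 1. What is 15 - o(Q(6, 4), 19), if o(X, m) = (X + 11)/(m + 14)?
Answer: 457/33 ≈ 13.848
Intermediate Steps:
Q(T, k) = -1 + k*(1 + T) (Q(T, k) = ((6 + T) - 5)*k - 1 = (1 + T)*k - 1 = k*(1 + T) - 1 = -1 + k*(1 + T))
o(X, m) = (11 + X)/(14 + m)
15 - o(Q(6, 4), 19) = 15 - (11 + (-1 + 4 + 6*4))/(14 + 19) = 15 - (11 + (-1 + 4 + 24))/33 = 15 - (11 + 27)/33 = 15 - 38/33 = 457/33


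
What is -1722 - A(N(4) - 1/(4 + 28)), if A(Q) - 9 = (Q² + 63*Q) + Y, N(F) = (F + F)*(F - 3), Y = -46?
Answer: -2304545/1024 ≈ -2250.5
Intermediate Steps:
N(F) = 2*F*(-3 + F) (N(F) = (2*F)*(-3 + F) = 2*F*(-3 + F))
A(Q) = -37 + Q² + 63*Q (A(Q) = 9 + ((Q² + 63*Q) - 46) = 9 + (-46 + Q² + 63*Q) = -37 + Q² + 63*Q)
-1722 - A(N(4) - 1/(4 + 28)) = -1722 - (-37 + (2*4*(-3 + 4) - 1/(4 + 28))² + 63*(2*4*(-3 + 4) - 1/(4 + 28))) = -1722 - (-37 + (2*4*1 - 1/32)² + 63*(2*4*1 - 1/32)) = -1722 - (-37 + (8 - 1*1/32)² + 63*(8 - 1*1/32)) = -1722 - (-37 + (8 - 1/32)² + 63*(8 - 1/32)) = -1722 - (-37 + (255/32)² + 63*(255/32)) = -1722 - (-37 + 65025/1024 + 16065/32) = -1722 - 1*541217/1024 = -1722 - 541217/1024 = -2304545/1024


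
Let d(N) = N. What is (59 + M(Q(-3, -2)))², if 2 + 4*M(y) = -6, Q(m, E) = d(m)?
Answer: 3249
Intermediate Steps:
Q(m, E) = m
M(y) = -2 (M(y) = -½ + (¼)*(-6) = -½ - 3/2 = -2)
(59 + M(Q(-3, -2)))² = (59 - 2)² = 57² = 3249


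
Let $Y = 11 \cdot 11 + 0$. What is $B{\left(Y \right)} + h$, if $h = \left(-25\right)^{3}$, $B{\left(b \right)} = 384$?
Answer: $-15241$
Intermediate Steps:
$Y = 121$ ($Y = 121 + 0 = 121$)
$h = -15625$
$B{\left(Y \right)} + h = 384 - 15625 = -15241$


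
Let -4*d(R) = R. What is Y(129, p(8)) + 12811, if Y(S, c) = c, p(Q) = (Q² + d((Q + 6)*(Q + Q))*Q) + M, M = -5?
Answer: 12422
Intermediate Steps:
d(R) = -R/4
p(Q) = -5 + Q² - Q²*(6 + Q)/2 (p(Q) = (Q² + (-(Q + 6)*(Q + Q)/4)*Q) - 5 = (Q² + (-(6 + Q)*2*Q/4)*Q) - 5 = (Q² + (-Q*(6 + Q)/2)*Q) - 5 = (Q² - Q²*(6 + Q)/2) - 5 = -5 + Q² - Q²*(6 + Q)/2)
Y(129, p(8)) + 12811 = (-5 - 2*8² - ½*8³) + 12811 = (-5 - 2*64 - ½*512) + 12811 = (-5 - 128 - 256) + 12811 = -389 + 12811 = 12422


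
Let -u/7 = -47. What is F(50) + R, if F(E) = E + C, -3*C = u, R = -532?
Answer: -1775/3 ≈ -591.67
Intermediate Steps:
u = 329 (u = -7*(-47) = 329)
C = -329/3 (C = -1/3*329 = -329/3 ≈ -109.67)
F(E) = -329/3 + E (F(E) = E - 329/3 = -329/3 + E)
F(50) + R = (-329/3 + 50) - 532 = -179/3 - 532 = -1775/3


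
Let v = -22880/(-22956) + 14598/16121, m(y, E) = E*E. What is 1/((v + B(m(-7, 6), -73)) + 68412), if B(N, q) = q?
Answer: 92518419/6322792226083 ≈ 1.4633e-5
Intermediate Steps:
m(y, E) = E**2
v = 175990042/92518419 (v = -22880*(-1/22956) + 14598*(1/16121) = 5720/5739 + 14598/16121 = 175990042/92518419 ≈ 1.9022)
1/((v + B(m(-7, 6), -73)) + 68412) = 1/((175990042/92518419 - 73) + 68412) = 1/(-6577854545/92518419 + 68412) = 1/(6322792226083/92518419) = 92518419/6322792226083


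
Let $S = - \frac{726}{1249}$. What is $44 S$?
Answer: $- \frac{31944}{1249} \approx -25.576$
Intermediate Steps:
$S = - \frac{726}{1249}$ ($S = \left(-726\right) \frac{1}{1249} = - \frac{726}{1249} \approx -0.58126$)
$44 S = 44 \left(- \frac{726}{1249}\right) = - \frac{31944}{1249}$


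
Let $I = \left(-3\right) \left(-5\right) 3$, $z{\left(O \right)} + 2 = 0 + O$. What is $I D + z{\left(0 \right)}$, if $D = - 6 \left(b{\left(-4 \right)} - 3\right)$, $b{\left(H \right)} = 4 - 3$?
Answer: $538$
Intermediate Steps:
$z{\left(O \right)} = -2 + O$ ($z{\left(O \right)} = -2 + \left(0 + O\right) = -2 + O$)
$b{\left(H \right)} = 1$
$D = 12$ ($D = - 6 \left(1 - 3\right) = \left(-6\right) \left(-2\right) = 12$)
$I = 45$ ($I = 15 \cdot 3 = 45$)
$I D + z{\left(0 \right)} = 45 \cdot 12 + \left(-2 + 0\right) = 540 - 2 = 538$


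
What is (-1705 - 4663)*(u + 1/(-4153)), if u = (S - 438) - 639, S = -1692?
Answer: 73229822144/4153 ≈ 1.7633e+7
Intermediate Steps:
u = -2769 (u = (-1692 - 438) - 639 = -2130 - 639 = -2769)
(-1705 - 4663)*(u + 1/(-4153)) = (-1705 - 4663)*(-2769 + 1/(-4153)) = -6368*(-2769 - 1/4153) = -6368*(-11499658/4153) = 73229822144/4153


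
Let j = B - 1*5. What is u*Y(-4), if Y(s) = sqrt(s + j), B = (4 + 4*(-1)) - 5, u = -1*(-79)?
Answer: 79*I*sqrt(14) ≈ 295.59*I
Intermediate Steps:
u = 79
B = -5 (B = (4 - 4) - 5 = 0 - 5 = -5)
j = -10 (j = -5 - 1*5 = -5 - 5 = -10)
Y(s) = sqrt(-10 + s) (Y(s) = sqrt(s - 10) = sqrt(-10 + s))
u*Y(-4) = 79*sqrt(-10 - 4) = 79*sqrt(-14) = 79*(I*sqrt(14)) = 79*I*sqrt(14)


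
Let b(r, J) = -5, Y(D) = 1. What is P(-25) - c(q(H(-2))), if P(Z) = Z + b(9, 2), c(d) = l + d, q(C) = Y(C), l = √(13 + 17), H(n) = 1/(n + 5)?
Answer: -31 - √30 ≈ -36.477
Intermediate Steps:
H(n) = 1/(5 + n)
l = √30 ≈ 5.4772
q(C) = 1
c(d) = d + √30 (c(d) = √30 + d = d + √30)
P(Z) = -5 + Z (P(Z) = Z - 5 = -5 + Z)
P(-25) - c(q(H(-2))) = (-5 - 25) - (1 + √30) = -30 + (-1 - √30) = -31 - √30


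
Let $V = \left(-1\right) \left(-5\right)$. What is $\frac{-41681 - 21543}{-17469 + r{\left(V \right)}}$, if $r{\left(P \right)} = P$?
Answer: $\frac{7903}{2183} \approx 3.6202$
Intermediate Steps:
$V = 5$
$\frac{-41681 - 21543}{-17469 + r{\left(V \right)}} = \frac{-41681 - 21543}{-17469 + 5} = - \frac{63224}{-17464} = \left(-63224\right) \left(- \frac{1}{17464}\right) = \frac{7903}{2183}$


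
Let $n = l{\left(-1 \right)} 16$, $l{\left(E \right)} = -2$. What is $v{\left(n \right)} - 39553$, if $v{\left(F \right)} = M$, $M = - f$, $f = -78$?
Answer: $-39475$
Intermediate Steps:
$n = -32$ ($n = \left(-2\right) 16 = -32$)
$M = 78$ ($M = \left(-1\right) \left(-78\right) = 78$)
$v{\left(F \right)} = 78$
$v{\left(n \right)} - 39553 = 78 - 39553 = -39475$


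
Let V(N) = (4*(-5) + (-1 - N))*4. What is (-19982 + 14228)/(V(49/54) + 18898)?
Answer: -77679/253940 ≈ -0.30589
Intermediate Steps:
V(N) = -84 - 4*N (V(N) = (-20 + (-1 - N))*4 = (-21 - N)*4 = -84 - 4*N)
(-19982 + 14228)/(V(49/54) + 18898) = (-19982 + 14228)/((-84 - 196/54) + 18898) = -5754/((-84 - 196/54) + 18898) = -5754/((-84 - 4*49/54) + 18898) = -5754/((-84 - 98/27) + 18898) = -5754/(-2366/27 + 18898) = -5754/507880/27 = -5754*27/507880 = -77679/253940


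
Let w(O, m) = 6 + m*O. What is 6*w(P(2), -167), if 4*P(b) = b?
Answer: -465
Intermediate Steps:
P(b) = b/4
w(O, m) = 6 + O*m
6*w(P(2), -167) = 6*(6 + ((¼)*2)*(-167)) = 6*(6 + (½)*(-167)) = 6*(6 - 167/2) = 6*(-155/2) = -465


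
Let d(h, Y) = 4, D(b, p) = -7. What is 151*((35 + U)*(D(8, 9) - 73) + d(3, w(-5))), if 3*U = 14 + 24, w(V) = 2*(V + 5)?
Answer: -1725628/3 ≈ -5.7521e+5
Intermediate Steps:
w(V) = 10 + 2*V (w(V) = 2*(5 + V) = 10 + 2*V)
U = 38/3 (U = (14 + 24)/3 = (⅓)*38 = 38/3 ≈ 12.667)
151*((35 + U)*(D(8, 9) - 73) + d(3, w(-5))) = 151*((35 + 38/3)*(-7 - 73) + 4) = 151*((143/3)*(-80) + 4) = 151*(-11440/3 + 4) = 151*(-11428/3) = -1725628/3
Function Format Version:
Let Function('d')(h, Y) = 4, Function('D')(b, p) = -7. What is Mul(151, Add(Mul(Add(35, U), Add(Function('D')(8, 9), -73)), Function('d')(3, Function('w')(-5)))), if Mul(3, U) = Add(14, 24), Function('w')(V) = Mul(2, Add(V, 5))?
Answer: Rational(-1725628, 3) ≈ -5.7521e+5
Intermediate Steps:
Function('w')(V) = Add(10, Mul(2, V)) (Function('w')(V) = Mul(2, Add(5, V)) = Add(10, Mul(2, V)))
U = Rational(38, 3) (U = Mul(Rational(1, 3), Add(14, 24)) = Mul(Rational(1, 3), 38) = Rational(38, 3) ≈ 12.667)
Mul(151, Add(Mul(Add(35, U), Add(Function('D')(8, 9), -73)), Function('d')(3, Function('w')(-5)))) = Mul(151, Add(Mul(Add(35, Rational(38, 3)), Add(-7, -73)), 4)) = Mul(151, Add(Mul(Rational(143, 3), -80), 4)) = Mul(151, Add(Rational(-11440, 3), 4)) = Mul(151, Rational(-11428, 3)) = Rational(-1725628, 3)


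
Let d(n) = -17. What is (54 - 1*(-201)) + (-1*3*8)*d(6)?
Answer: 663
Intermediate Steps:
(54 - 1*(-201)) + (-1*3*8)*d(6) = (54 - 1*(-201)) + (-1*3*8)*(-17) = (54 + 201) - 3*8*(-17) = 255 - 24*(-17) = 255 + 408 = 663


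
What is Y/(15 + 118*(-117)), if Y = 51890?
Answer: -51890/13791 ≈ -3.7626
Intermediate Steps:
Y/(15 + 118*(-117)) = 51890/(15 + 118*(-117)) = 51890/(15 - 13806) = 51890/(-13791) = 51890*(-1/13791) = -51890/13791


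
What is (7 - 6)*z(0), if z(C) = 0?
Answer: 0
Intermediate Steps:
(7 - 6)*z(0) = (7 - 6)*0 = 1*0 = 0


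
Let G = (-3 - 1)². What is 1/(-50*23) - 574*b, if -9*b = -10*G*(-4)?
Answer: 422463991/10350 ≈ 40818.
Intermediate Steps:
G = 16 (G = (-4)² = 16)
b = -640/9 (b = -(-10*16)*(-4)/9 = -(-160)*(-4)/9 = -⅑*640 = -640/9 ≈ -71.111)
1/(-50*23) - 574*b = 1/(-50*23) - 574*(-640/9) = 1/(-1150) + 367360/9 = -1/1150 + 367360/9 = 422463991/10350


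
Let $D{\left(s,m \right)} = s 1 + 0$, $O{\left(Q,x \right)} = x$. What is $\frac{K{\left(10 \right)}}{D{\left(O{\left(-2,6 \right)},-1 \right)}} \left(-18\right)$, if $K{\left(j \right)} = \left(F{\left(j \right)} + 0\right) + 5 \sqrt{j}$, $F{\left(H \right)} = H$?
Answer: $-30 - 15 \sqrt{10} \approx -77.434$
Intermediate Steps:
$D{\left(s,m \right)} = s$ ($D{\left(s,m \right)} = s + 0 = s$)
$K{\left(j \right)} = j + 5 \sqrt{j}$ ($K{\left(j \right)} = \left(j + 0\right) + 5 \sqrt{j} = j + 5 \sqrt{j}$)
$\frac{K{\left(10 \right)}}{D{\left(O{\left(-2,6 \right)},-1 \right)}} \left(-18\right) = \frac{10 + 5 \sqrt{10}}{6} \left(-18\right) = \left(10 + 5 \sqrt{10}\right) \frac{1}{6} \left(-18\right) = \left(\frac{5}{3} + \frac{5 \sqrt{10}}{6}\right) \left(-18\right) = -30 - 15 \sqrt{10}$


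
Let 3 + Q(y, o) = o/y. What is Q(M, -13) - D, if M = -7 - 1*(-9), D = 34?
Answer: -87/2 ≈ -43.500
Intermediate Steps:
M = 2 (M = -7 + 9 = 2)
Q(y, o) = -3 + o/y
Q(M, -13) - D = (-3 - 13/2) - 1*34 = (-3 - 13*½) - 34 = (-3 - 13/2) - 34 = -19/2 - 34 = -87/2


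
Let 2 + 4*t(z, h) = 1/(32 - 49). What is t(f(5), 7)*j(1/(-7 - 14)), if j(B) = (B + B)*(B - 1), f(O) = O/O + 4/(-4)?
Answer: -55/1071 ≈ -0.051354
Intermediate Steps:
f(O) = 0 (f(O) = 1 + 4*(-1/4) = 1 - 1 = 0)
t(z, h) = -35/68 (t(z, h) = -1/2 + 1/(4*(32 - 49)) = -1/2 + (1/4)/(-17) = -1/2 + (1/4)*(-1/17) = -1/2 - 1/68 = -35/68)
j(B) = 2*B*(-1 + B) (j(B) = (2*B)*(-1 + B) = 2*B*(-1 + B))
t(f(5), 7)*j(1/(-7 - 14)) = -35*(-1 + 1/(-7 - 14))/(34*(-7 - 14)) = -35*(-1 + 1/(-21))/(34*(-21)) = -35*(-1)*(-1 - 1/21)/(34*21) = -35*(-1)*(-22)/(34*21*21) = -35/68*44/441 = -55/1071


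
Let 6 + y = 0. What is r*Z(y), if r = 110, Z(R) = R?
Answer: -660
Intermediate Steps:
y = -6 (y = -6 + 0 = -6)
r*Z(y) = 110*(-6) = -660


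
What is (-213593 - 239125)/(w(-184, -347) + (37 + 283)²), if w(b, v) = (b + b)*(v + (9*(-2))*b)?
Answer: 226359/494360 ≈ 0.45788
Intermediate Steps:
w(b, v) = 2*b*(v - 18*b) (w(b, v) = (2*b)*(v - 18*b) = 2*b*(v - 18*b))
(-213593 - 239125)/(w(-184, -347) + (37 + 283)²) = (-213593 - 239125)/(2*(-184)*(-347 - 18*(-184)) + (37 + 283)²) = -452718/(2*(-184)*(-347 + 3312) + 320²) = -452718/(2*(-184)*2965 + 102400) = -452718/(-1091120 + 102400) = -452718/(-988720) = -452718*(-1/988720) = 226359/494360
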